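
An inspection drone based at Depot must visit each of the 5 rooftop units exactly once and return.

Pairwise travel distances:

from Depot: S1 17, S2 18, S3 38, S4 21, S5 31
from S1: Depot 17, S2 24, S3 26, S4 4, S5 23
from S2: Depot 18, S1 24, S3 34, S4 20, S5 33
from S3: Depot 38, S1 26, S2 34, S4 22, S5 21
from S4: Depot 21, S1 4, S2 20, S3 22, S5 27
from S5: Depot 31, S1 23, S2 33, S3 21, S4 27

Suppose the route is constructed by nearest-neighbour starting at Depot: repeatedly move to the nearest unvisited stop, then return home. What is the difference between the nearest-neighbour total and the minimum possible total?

Depot: S1=17, S2=18, S4=21, S5=31, S3=38 ⇒ S1
S1: S4=4, S5=23, S2=24, S3=26 ⇒ S4
S4: S2=20, S3=22, S5=27 ⇒ S2
S2: S5=33, S3=34 ⇒ S5
S5: S3=21 ⇒ S3
NN route Depot → S1 → S4 → S2 → S5 → S3 → Depot costs 133.
Optimal: Depot → S1 → S4 → S3 → S5 → S2 → Depot costs 115 (by enumerating all 60 distinct tours).
Excess = 133 − 115 = 18.

The nearest-neighbour route is 18 longer than optimal.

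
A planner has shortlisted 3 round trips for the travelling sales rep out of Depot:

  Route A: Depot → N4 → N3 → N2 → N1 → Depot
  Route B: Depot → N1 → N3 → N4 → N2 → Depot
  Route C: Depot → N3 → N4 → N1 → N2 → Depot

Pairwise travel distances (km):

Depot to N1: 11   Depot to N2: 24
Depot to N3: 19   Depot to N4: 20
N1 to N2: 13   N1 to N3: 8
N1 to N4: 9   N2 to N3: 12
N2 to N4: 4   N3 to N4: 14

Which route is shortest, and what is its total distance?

Route A: 20 + 14 + 12 + 13 + 11 = 70
Route B: 11 + 8 + 14 + 4 + 24 = 61
Route C: 19 + 14 + 9 + 13 + 24 = 79

Shortest is Route B, total 61 km.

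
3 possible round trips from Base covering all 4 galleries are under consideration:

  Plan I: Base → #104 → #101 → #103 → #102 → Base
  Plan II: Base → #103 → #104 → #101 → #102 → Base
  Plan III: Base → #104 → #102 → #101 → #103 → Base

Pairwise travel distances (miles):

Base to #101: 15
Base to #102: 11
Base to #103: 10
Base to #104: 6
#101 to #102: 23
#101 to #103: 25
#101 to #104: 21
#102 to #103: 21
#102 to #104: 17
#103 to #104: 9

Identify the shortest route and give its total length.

Plan I: 6 + 21 + 25 + 21 + 11 = 84
Plan II: 10 + 9 + 21 + 23 + 11 = 74
Plan III: 6 + 17 + 23 + 25 + 10 = 81

Shortest is Plan II, total 74 miles.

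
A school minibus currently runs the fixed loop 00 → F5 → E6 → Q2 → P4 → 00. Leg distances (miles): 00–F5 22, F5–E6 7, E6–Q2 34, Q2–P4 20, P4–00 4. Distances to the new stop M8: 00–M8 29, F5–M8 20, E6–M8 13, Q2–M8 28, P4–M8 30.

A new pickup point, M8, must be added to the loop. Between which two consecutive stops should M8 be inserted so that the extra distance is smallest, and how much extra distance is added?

+7 miles — insert M8 between E6 and Q2.

Insertion cost between consecutive stops i–j is d(i,M8) + d(M8,j) − d(i,j):
  between 00 and F5: 29 + 20 − 22 = 27
  between F5 and E6: 20 + 13 − 7 = 26
  between E6 and Q2: 13 + 28 − 34 = 7
  between Q2 and P4: 28 + 30 − 20 = 38
  between P4 and 00: 30 + 29 − 4 = 55
Cheapest insertion is between E6 and Q2, adding 7.
New total = 87 + 7 = 94.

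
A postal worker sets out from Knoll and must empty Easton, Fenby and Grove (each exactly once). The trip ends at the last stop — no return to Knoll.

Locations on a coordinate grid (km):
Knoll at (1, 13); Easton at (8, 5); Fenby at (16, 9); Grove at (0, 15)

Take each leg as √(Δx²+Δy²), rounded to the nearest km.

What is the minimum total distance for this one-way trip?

24 km — the minimum one-way total.

There are 3! = 6 possible orderings.
Knoll→Easton→Fenby→Grove: 11+9+17 = 37
Knoll→Easton→Grove→Fenby: 11+13+17 = 41
Knoll→Fenby→Easton→Grove: 16+9+13 = 38
Knoll→Fenby→Grove→Easton: 16+17+13 = 46
Knoll→Grove→Easton→Fenby: 2+13+9 = 24
Knoll→Grove→Fenby→Easton: 2+17+9 = 28
The minimum is 24.
One shortest path: Knoll → Grove → Easton → Fenby.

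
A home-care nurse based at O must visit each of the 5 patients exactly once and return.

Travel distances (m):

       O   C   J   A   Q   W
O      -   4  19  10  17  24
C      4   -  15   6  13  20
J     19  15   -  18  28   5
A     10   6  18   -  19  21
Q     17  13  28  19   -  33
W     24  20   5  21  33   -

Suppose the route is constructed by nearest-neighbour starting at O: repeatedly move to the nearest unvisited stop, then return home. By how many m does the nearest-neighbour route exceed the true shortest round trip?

2 m longer than the optimal tour.

O: C=4, A=10, Q=17, J=19, W=24 ⇒ C
C: A=6, Q=13, J=15, W=20 ⇒ A
A: J=18, Q=19, W=21 ⇒ J
J: W=5, Q=28 ⇒ W
W: Q=33 ⇒ Q
NN route O → C → A → J → W → Q → O costs 83.
Optimal: O → C → J → W → A → Q → O costs 81 (by enumerating all 60 distinct tours).
Excess = 83 − 81 = 2.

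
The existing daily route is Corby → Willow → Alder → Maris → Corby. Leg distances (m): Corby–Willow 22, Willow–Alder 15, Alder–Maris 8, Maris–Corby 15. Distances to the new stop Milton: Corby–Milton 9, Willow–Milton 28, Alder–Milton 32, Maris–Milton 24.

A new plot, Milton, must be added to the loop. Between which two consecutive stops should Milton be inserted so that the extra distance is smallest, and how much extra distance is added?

Insertion cost between consecutive stops i–j is d(i,Milton) + d(Milton,j) − d(i,j):
  between Corby and Willow: 9 + 28 − 22 = 15
  between Willow and Alder: 28 + 32 − 15 = 45
  between Alder and Maris: 32 + 24 − 8 = 48
  between Maris and Corby: 24 + 9 − 15 = 18
Cheapest insertion is between Corby and Willow, adding 15.
New total = 60 + 15 = 75.

Adding 15 m by placing Milton on the Corby–Willow leg.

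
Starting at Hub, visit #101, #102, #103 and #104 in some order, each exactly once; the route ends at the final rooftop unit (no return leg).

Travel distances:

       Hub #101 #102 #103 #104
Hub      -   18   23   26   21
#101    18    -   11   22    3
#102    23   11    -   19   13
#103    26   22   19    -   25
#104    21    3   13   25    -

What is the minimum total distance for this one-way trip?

There are 4! = 24 possible orderings.
Hub → #101 → #102 → #103 → #104: 18+11+19+25 = 73
Hub → #101 → #102 → #104 → #103: 18+11+13+25 = 67
Hub → #101 → #103 → #102 → #104: 18+22+19+13 = 72
Hub → #101 → #103 → #104 → #102: 18+22+25+13 = 78
Hub → #101 → #104 → #102 → #103: 18+3+13+19 = 53
Hub → #101 → #104 → #103 → #102: 18+3+25+19 = 65
Hub → #102 → #101 → #103 → #104: 23+11+22+25 = 81
Hub → #102 → #101 → #104 → #103: 23+11+3+25 = 62
Hub → #102 → #103 → #101 → #104: 23+19+22+3 = 67
Hub → #102 → #103 → #104 → #101: 23+19+25+3 = 70
Hub → #102 → #104 → #101 → #103: 23+13+3+22 = 61
Hub → #102 → #104 → #103 → #101: 23+13+25+22 = 83
Hub → #103 → #101 → #102 → #104: 26+22+11+13 = 72
Hub → #103 → #101 → #104 → #102: 26+22+3+13 = 64
… (10 more)
The minimum is 53.
One shortest path: Hub → #101 → #104 → #102 → #103.

53 — the minimum one-way total.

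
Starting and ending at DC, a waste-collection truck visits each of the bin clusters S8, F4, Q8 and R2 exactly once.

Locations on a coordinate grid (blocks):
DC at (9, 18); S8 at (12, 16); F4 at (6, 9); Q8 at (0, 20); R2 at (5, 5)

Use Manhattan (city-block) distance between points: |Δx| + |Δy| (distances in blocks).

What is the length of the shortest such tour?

DC→S8→F4→Q8→R2→DC: 5+13+17+20+17 = 72
DC→S8→F4→R2→Q8→DC: 5+13+5+20+11 = 54
DC→S8→Q8→F4→R2→DC: 5+16+17+5+17 = 60
DC→S8→Q8→R2→F4→DC: 5+16+20+5+12 = 58
DC→S8→R2→F4→Q8→DC: 5+18+5+17+11 = 56
DC→S8→R2→Q8→F4→DC: 5+18+20+17+12 = 72
DC→F4→S8→Q8→R2→DC: 12+13+16+20+17 = 78
DC→F4→S8→R2→Q8→DC: 12+13+18+20+11 = 74
DC→F4→Q8→S8→R2→DC: 12+17+16+18+17 = 80
DC→F4→R2→S8→Q8→DC: 12+5+18+16+11 = 62
DC→Q8→S8→F4→R2→DC: 11+16+13+5+17 = 62
DC→Q8→F4→S8→R2→DC: 11+17+13+18+17 = 76
The minimum is 54.
One optimal route: DC → S8 → F4 → R2 → Q8 → DC (or its reverse).

Shortest round trip = 54 blocks.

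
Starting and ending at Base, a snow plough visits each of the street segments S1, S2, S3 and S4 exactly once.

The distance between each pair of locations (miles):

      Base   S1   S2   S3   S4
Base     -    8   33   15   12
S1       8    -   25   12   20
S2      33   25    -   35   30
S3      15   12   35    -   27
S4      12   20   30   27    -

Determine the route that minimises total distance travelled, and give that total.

There are 12 distinct closed tours to check (reversals are equivalent).
Base - S1 - S2 - S3 - S4 - Base: 8+25+35+27+12 = 107
Base - S1 - S2 - S4 - S3 - Base: 8+25+30+27+15 = 105
Base - S1 - S3 - S2 - S4 - Base: 8+12+35+30+12 = 97
Base - S1 - S3 - S4 - S2 - Base: 8+12+27+30+33 = 110
Base - S1 - S4 - S2 - S3 - Base: 8+20+30+35+15 = 108
Base - S1 - S4 - S3 - S2 - Base: 8+20+27+35+33 = 123
Base - S2 - S1 - S3 - S4 - Base: 33+25+12+27+12 = 109
Base - S2 - S1 - S4 - S3 - Base: 33+25+20+27+15 = 120
Base - S2 - S3 - S1 - S4 - Base: 33+35+12+20+12 = 112
Base - S2 - S4 - S1 - S3 - Base: 33+30+20+12+15 = 110
Base - S3 - S1 - S2 - S4 - Base: 15+12+25+30+12 = 94
Base - S3 - S2 - S1 - S4 - Base: 15+35+25+20+12 = 107
The minimum is 94.
One optimal route: Base → S3 → S1 → S2 → S4 → Base (or its reverse).

Minimum total distance: 94 miles.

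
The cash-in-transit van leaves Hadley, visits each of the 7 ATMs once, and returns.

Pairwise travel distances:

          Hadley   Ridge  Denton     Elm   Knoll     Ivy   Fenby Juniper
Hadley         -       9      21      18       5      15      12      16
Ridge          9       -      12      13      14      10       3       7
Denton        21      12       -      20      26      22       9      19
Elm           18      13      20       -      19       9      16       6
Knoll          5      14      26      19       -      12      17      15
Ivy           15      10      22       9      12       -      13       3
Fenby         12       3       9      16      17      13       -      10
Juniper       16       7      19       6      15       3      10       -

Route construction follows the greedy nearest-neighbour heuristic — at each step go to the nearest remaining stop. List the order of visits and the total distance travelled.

At Hadley the remaining stops are Knoll 5, Ridge 9, Fenby 12, Ivy 15, Juniper 16, Elm 18, Denton 21; go to Knoll.
At Knoll the remaining stops are Ivy 12, Ridge 14, Juniper 15, Fenby 17, Elm 19, Denton 26; go to Ivy.
At Ivy the remaining stops are Juniper 3, Elm 9, Ridge 10, Fenby 13, Denton 22; go to Juniper.
At Juniper the remaining stops are Elm 6, Ridge 7, Fenby 10, Denton 19; go to Elm.
At Elm the remaining stops are Ridge 13, Fenby 16, Denton 20; go to Ridge.
At Ridge the remaining stops are Fenby 3, Denton 12; go to Fenby.
At Fenby the remaining stops are Denton 9; go to Denton.
Return Denton→Hadley: 21.
Total = 5 + 12 + 3 + 6 + 13 + 3 + 9 + 21 = 72.

72 along Hadley → Knoll → Ivy → Juniper → Elm → Ridge → Fenby → Denton → Hadley.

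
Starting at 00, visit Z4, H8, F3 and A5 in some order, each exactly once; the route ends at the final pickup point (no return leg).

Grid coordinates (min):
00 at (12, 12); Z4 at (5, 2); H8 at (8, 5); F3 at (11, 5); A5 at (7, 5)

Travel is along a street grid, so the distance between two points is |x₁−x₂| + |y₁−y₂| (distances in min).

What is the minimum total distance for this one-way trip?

Minimum one-way distance = 17 min.

There are 4! = 24 possible orderings.
00 - Z4 - H8 - F3 - A5: 17+6+3+4 = 30
00 - Z4 - H8 - A5 - F3: 17+6+1+4 = 28
00 - Z4 - F3 - H8 - A5: 17+9+3+1 = 30
00 - Z4 - F3 - A5 - H8: 17+9+4+1 = 31
00 - Z4 - A5 - H8 - F3: 17+5+1+3 = 26
00 - Z4 - A5 - F3 - H8: 17+5+4+3 = 29
00 - H8 - Z4 - F3 - A5: 11+6+9+4 = 30
00 - H8 - Z4 - A5 - F3: 11+6+5+4 = 26
00 - H8 - F3 - Z4 - A5: 11+3+9+5 = 28
00 - H8 - F3 - A5 - Z4: 11+3+4+5 = 23
00 - H8 - A5 - Z4 - F3: 11+1+5+9 = 26
00 - H8 - A5 - F3 - Z4: 11+1+4+9 = 25
00 - F3 - Z4 - H8 - A5: 8+9+6+1 = 24
00 - F3 - Z4 - A5 - H8: 8+9+5+1 = 23
… (10 more)
00 - F3 - H8 - A5 - Z4: 8+3+1+5 = 17  ← best
The minimum is 17.
One shortest path: 00 → F3 → H8 → A5 → Z4.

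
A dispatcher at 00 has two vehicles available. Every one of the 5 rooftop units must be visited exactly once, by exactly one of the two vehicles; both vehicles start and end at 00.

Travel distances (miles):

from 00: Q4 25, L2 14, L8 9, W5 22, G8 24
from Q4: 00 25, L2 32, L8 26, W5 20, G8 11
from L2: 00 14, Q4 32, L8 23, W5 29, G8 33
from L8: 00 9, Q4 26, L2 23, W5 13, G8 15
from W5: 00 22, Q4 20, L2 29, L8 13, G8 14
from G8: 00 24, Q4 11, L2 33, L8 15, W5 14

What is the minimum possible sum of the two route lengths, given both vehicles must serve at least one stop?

100 miles — the smallest possible combined total.

Check every non-empty split of the stops between the two vehicles; for each half take its own optimal tour:
  {Q4} + {L2, L8, W5, G8}: 50 + 81 = 131
  {L2} + {Q4, L8, W5, G8}: 28 + 72 = 100
  {Q4, L2} + {L8, W5, G8}: 71 + 60 = 131
  {L8} + {Q4, L2, W5, G8}: 18 + 93 = 111
  {Q4, L8} + {L2, W5, G8}: 60 + 81 = 141
  {L2, L8} + {Q4, W5, G8}: 46 + 72 = 118
  … (15 splits in total)
Best: vehicle 1 00 → L2 → 00 = 28; vehicle 2 00 → Q4 → G8 → W5 → L8 → 00 = 72; combined 100.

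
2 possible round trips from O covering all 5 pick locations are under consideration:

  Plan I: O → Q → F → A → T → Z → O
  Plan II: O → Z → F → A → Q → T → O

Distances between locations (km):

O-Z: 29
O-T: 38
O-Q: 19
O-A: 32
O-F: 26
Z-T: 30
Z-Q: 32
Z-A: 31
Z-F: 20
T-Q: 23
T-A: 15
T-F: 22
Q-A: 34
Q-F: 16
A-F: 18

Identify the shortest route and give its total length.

Plan I: 19 + 16 + 18 + 15 + 30 + 29 = 127
Plan II: 29 + 20 + 18 + 34 + 23 + 38 = 162

Shortest is Plan I, total 127 km.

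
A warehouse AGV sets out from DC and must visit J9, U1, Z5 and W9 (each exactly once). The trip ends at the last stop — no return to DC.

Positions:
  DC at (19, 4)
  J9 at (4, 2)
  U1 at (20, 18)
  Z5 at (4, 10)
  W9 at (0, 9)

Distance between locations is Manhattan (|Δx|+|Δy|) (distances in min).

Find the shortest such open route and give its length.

Shortest open route: 55 min.

There are 4! = 24 possible orderings.
DC → J9 → U1 → Z5 → W9: 17+32+24+5 = 78
DC → J9 → U1 → W9 → Z5: 17+32+29+5 = 83
DC → J9 → Z5 → U1 → W9: 17+8+24+29 = 78
DC → J9 → Z5 → W9 → U1: 17+8+5+29 = 59
DC → J9 → W9 → U1 → Z5: 17+11+29+24 = 81
DC → J9 → W9 → Z5 → U1: 17+11+5+24 = 57
DC → U1 → J9 → Z5 → W9: 15+32+8+5 = 60
DC → U1 → J9 → W9 → Z5: 15+32+11+5 = 63
DC → U1 → Z5 → J9 → W9: 15+24+8+11 = 58
DC → U1 → Z5 → W9 → J9: 15+24+5+11 = 55
DC → U1 → W9 → J9 → Z5: 15+29+11+8 = 63
DC → U1 → W9 → Z5 → J9: 15+29+5+8 = 57
DC → Z5 → J9 → U1 → W9: 21+8+32+29 = 90
DC → Z5 → J9 → W9 → U1: 21+8+11+29 = 69
… (10 more)
The minimum is 55.
One shortest path: DC → U1 → Z5 → W9 → J9.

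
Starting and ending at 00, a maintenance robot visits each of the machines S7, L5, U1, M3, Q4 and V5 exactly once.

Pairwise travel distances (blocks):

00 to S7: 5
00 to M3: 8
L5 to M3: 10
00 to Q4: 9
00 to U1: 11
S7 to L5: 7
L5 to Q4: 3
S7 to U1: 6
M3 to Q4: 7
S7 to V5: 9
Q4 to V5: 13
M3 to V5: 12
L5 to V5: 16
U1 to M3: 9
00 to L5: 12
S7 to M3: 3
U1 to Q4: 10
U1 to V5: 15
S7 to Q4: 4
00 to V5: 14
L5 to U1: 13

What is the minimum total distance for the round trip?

60 blocks — the shortest possible round trip.

There are 360 distinct closed tours to check (reversals are equivalent).
00 - S7 - L5 - U1 - M3 - Q4 - V5 - 00: 5+7+13+9+7+13+14 = 68
00 - S7 - L5 - U1 - M3 - V5 - Q4 - 00: 5+7+13+9+12+13+9 = 68
00 - S7 - L5 - U1 - Q4 - M3 - V5 - 00: 5+7+13+10+7+12+14 = 68
00 - S7 - L5 - U1 - Q4 - V5 - M3 - 00: 5+7+13+10+13+12+8 = 68
00 - S7 - L5 - U1 - V5 - M3 - Q4 - 00: 5+7+13+15+12+7+9 = 68
00 - S7 - L5 - U1 - V5 - Q4 - M3 - 00: 5+7+13+15+13+7+8 = 68
00 - S7 - L5 - M3 - U1 - Q4 - V5 - 00: 5+7+10+9+10+13+14 = 68
00 - S7 - L5 - M3 - U1 - V5 - Q4 - 00: 5+7+10+9+15+13+9 = 68
… (352 more)
00 - S7 - L5 - Q4 - U1 - M3 - V5 - 00: 5+7+3+10+9+12+14 = 60  ← best
The minimum is 60.
One optimal route: 00 → S7 → L5 → Q4 → U1 → M3 → V5 → 00 (or its reverse).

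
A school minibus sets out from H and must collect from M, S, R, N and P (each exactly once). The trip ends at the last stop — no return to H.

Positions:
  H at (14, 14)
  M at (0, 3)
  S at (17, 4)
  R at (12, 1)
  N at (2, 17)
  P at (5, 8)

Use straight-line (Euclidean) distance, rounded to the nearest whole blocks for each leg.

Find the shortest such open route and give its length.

There are 5! = 120 possible orderings.
H→M→S→R→N→P: 18+17+6+19+9 = 69
H→M→S→R→P→N: 18+17+6+10+9 = 60
H→M→S→N→R→P: 18+17+20+19+10 = 84
H→M→S→N→P→R: 18+17+20+9+10 = 74
H→M→S→P→R→N: 18+17+13+10+19 = 77
H→M→S→P→N→R: 18+17+13+9+19 = 76
H→M→R→S→N→P: 18+12+6+20+9 = 65
H→M→R→S→P→N: 18+12+6+13+9 = 58
H→M→R→N→S→P: 18+12+19+20+13 = 82
H→M→R→N→P→S: 18+12+19+9+13 = 71
H→M→R→P→S→N: 18+12+10+13+20 = 73
H→M→R→P→N→S: 18+12+10+9+20 = 69
H→M→N→S→R→P: 18+14+20+6+10 = 68
H→M→N→S→P→R: 18+14+20+13+10 = 75
… (106 more)
H→S→R→M→P→N: 10+6+12+7+9 = 44  ← best
The minimum is 44.
One shortest path: H → S → R → M → P → N.

Minimum one-way distance = 44 blocks.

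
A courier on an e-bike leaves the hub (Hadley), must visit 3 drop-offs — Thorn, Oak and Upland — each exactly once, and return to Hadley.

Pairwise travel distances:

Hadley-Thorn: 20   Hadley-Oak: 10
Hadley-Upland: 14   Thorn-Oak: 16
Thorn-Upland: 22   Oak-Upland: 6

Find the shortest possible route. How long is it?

With 3 stops there are 3!/2 = 3 distinct round trips (a route and its reverse cost the same).
Hadley → Thorn → Oak → Upland → Hadley: 20+16+6+14 = 56
Hadley → Thorn → Upland → Oak → Hadley: 20+22+6+10 = 58
Hadley → Oak → Thorn → Upland → Hadley: 10+16+22+14 = 62
The minimum is 56.
One optimal route: Hadley → Thorn → Oak → Upland → Hadley (or its reverse).

Minimum total distance: 56.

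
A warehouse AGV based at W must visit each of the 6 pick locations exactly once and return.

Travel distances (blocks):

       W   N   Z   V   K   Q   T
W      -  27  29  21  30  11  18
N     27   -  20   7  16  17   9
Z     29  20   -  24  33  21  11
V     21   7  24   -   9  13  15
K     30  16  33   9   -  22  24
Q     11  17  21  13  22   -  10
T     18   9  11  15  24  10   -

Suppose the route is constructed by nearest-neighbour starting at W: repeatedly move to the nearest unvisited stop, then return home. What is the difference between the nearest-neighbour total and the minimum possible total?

From W: Q=11, T=18, V=21, N=27, Z=29, K=30 → choose Q (11).
From Q: T=10, V=13, N=17, Z=21, K=22 → choose T (10).
From T: N=9, Z=11, V=15, K=24 → choose N (9).
From N: V=7, K=16, Z=20 → choose V (7).
From V: K=9, Z=24 → choose K (9).
From K: Z=33 → choose Z (33).
NN route W → Q → T → N → V → K → Z → W costs 108.
Optimal: W → Z → T → N → V → K → Q → W costs 98 (by enumerating all 360 distinct tours).
Excess = 108 − 98 = 10.

10 blocks longer than the optimal tour.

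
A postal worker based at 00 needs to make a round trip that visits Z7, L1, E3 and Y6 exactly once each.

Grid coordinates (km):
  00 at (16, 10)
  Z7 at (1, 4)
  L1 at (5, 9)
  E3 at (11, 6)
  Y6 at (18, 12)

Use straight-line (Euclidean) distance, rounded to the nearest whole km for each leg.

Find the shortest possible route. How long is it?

With 4 stops there are 4!/2 = 12 distinct round trips (a route and its reverse cost the same).
00 - Z7 - L1 - E3 - Y6 - 00: 16+6+7+9+3 = 41
00 - Z7 - L1 - Y6 - E3 - 00: 16+6+13+9+6 = 50
00 - Z7 - E3 - L1 - Y6 - 00: 16+10+7+13+3 = 49
00 - Z7 - E3 - Y6 - L1 - 00: 16+10+9+13+11 = 59
00 - Z7 - Y6 - L1 - E3 - 00: 16+19+13+7+6 = 61
00 - Z7 - Y6 - E3 - L1 - 00: 16+19+9+7+11 = 62
00 - L1 - Z7 - E3 - Y6 - 00: 11+6+10+9+3 = 39
00 - L1 - Z7 - Y6 - E3 - 00: 11+6+19+9+6 = 51
00 - L1 - E3 - Z7 - Y6 - 00: 11+7+10+19+3 = 50
00 - L1 - Y6 - Z7 - E3 - 00: 11+13+19+10+6 = 59
00 - E3 - Z7 - L1 - Y6 - 00: 6+10+6+13+3 = 38
00 - E3 - L1 - Z7 - Y6 - 00: 6+7+6+19+3 = 41
The minimum is 38.
One optimal route: 00 → E3 → Z7 → L1 → Y6 → 00 (or its reverse).

Minimum total distance: 38 km.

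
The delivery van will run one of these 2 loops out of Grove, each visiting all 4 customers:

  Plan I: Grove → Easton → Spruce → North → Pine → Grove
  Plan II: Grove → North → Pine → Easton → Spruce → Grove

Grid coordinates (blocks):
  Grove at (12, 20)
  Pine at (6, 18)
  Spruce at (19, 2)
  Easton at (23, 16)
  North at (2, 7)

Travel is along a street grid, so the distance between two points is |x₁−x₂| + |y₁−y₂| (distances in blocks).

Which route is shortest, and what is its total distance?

Plan I: 15 + 18 + 22 + 15 + 8 = 78
Plan II: 23 + 15 + 19 + 18 + 25 = 100

Shortest is Plan I, total 78 blocks.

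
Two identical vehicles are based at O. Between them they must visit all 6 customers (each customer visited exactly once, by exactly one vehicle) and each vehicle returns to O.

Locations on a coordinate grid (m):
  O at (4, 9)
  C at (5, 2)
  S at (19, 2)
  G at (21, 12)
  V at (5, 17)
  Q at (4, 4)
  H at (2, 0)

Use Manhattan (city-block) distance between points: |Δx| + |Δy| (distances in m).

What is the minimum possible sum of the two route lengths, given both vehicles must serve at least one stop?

Minimum combined distance: 80 m.

Try each way of splitting the stops between the two vehicles (each non-empty) and, for each split, find the best tour for each vehicle:
  {C} + {S, G, V, Q, H}: 16 + 72 = 88
  {S} + {C, G, V, Q, H}: 44 + 72 = 116
  {C, S} + {G, V, Q, H}: 44 + 72 = 116
  {G} + {C, S, V, Q, H}: 40 + 68 = 108
  {C, G} + {S, V, Q, H}: 54 + 68 = 122
  {S, G} + {C, V, Q, H}: 54 + 40 = 94
  … (31 splits in total)
  {V} + {C, S, G, Q, H}: 18 + 62 = 80  ← best
Best: vehicle 1 O → V → O = 18; vehicle 2 O → G → S → C → H → Q → O = 62; combined 80.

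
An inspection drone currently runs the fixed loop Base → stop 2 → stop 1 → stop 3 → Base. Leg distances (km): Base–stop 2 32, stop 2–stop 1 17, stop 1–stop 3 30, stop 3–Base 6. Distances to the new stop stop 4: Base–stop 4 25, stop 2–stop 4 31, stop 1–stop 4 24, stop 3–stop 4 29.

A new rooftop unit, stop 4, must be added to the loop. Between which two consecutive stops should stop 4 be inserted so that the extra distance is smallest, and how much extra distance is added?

Insertion cost between consecutive stops i–j is d(i,stop 4) + d(stop 4,j) − d(i,j):
  between Base and stop 2: 25 + 31 − 32 = 24
  between stop 2 and stop 1: 31 + 24 − 17 = 38
  between stop 1 and stop 3: 24 + 29 − 30 = 23
  between stop 3 and Base: 29 + 25 − 6 = 48
Cheapest insertion is between stop 1 and stop 3, adding 23.
New total = 85 + 23 = 108.

+23 km — insert stop 4 between stop 1 and stop 3.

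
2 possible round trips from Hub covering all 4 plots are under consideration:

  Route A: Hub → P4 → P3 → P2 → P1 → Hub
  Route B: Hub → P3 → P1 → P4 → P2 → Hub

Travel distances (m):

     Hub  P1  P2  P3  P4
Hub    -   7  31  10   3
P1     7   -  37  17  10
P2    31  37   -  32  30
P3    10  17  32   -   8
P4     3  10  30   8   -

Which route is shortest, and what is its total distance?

Route A: 3 + 8 + 32 + 37 + 7 = 87
Route B: 10 + 17 + 10 + 30 + 31 = 98

Shortest is Route A, total 87 m.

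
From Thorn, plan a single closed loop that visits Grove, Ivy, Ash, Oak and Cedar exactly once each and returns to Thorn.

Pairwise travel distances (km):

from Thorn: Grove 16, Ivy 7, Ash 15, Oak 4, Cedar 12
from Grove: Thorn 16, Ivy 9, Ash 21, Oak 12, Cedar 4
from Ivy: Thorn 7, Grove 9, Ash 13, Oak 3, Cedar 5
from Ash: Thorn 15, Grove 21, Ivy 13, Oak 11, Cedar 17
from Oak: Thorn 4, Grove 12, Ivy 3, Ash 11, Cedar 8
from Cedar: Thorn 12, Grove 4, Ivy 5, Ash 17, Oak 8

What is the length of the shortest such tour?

Minimum total distance: 52 km.

With 5 stops there are 5!/2 = 60 distinct round trips (a route and its reverse cost the same).
Thorn → Grove → Ivy → Ash → Oak → Cedar → Thorn: 16+9+13+11+8+12 = 69
Thorn → Grove → Ivy → Ash → Cedar → Oak → Thorn: 16+9+13+17+8+4 = 67
Thorn → Grove → Ivy → Oak → Ash → Cedar → Thorn: 16+9+3+11+17+12 = 68
Thorn → Grove → Ivy → Oak → Cedar → Ash → Thorn: 16+9+3+8+17+15 = 68
Thorn → Grove → Ivy → Cedar → Ash → Oak → Thorn: 16+9+5+17+11+4 = 62
Thorn → Grove → Ivy → Cedar → Oak → Ash → Thorn: 16+9+5+8+11+15 = 64
Thorn → Grove → Ash → Ivy → Oak → Cedar → Thorn: 16+21+13+3+8+12 = 73
Thorn → Grove → Ash → Ivy → Cedar → Oak → Thorn: 16+21+13+5+8+4 = 67
Thorn → Grove → Ash → Oak → Ivy → Cedar → Thorn: 16+21+11+3+5+12 = 68
Thorn → Grove → Ash → Oak → Cedar → Ivy → Thorn: 16+21+11+8+5+7 = 68
Thorn → Grove → Ash → Cedar → Ivy → Oak → Thorn: 16+21+17+5+3+4 = 66
Thorn → Grove → Ash → Cedar → Oak → Ivy → Thorn: 16+21+17+8+3+7 = 72
Thorn → Grove → Oak → Ivy → Ash → Cedar → Thorn: 16+12+3+13+17+12 = 73
Thorn → Grove → Oak → Ivy → Cedar → Ash → Thorn: 16+12+3+5+17+15 = 68
… (46 more)
Thorn → Ivy → Grove → Cedar → Ash → Oak → Thorn: 7+9+4+17+11+4 = 52  ← best
The minimum is 52.
One optimal route: Thorn → Ivy → Grove → Cedar → Ash → Oak → Thorn (or its reverse).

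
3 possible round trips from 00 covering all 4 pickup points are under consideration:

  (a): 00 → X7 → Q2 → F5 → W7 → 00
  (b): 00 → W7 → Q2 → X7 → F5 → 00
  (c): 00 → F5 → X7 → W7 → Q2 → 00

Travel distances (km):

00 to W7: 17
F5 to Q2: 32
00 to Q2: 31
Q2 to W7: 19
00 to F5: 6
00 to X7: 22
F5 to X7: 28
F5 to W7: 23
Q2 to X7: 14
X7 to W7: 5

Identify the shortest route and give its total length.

84 km — (b) is the shortest.

(a): 22 + 14 + 32 + 23 + 17 = 108
(b): 17 + 19 + 14 + 28 + 6 = 84
(c): 6 + 28 + 5 + 19 + 31 = 89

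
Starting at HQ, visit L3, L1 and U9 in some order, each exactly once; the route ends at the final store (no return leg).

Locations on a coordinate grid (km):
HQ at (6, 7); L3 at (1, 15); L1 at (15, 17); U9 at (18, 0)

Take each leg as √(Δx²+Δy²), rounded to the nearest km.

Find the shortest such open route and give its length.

Shortest open route: 40 km.

There are 3! = 6 possible orderings.
HQ → L3 → L1 → U9: 9+14+17 = 40
HQ → L3 → U9 → L1: 9+23+17 = 49
HQ → L1 → L3 → U9: 13+14+23 = 50
HQ → L1 → U9 → L3: 13+17+23 = 53
HQ → U9 → L3 → L1: 14+23+14 = 51
HQ → U9 → L1 → L3: 14+17+14 = 45
The minimum is 40.
One shortest path: HQ → L3 → L1 → U9.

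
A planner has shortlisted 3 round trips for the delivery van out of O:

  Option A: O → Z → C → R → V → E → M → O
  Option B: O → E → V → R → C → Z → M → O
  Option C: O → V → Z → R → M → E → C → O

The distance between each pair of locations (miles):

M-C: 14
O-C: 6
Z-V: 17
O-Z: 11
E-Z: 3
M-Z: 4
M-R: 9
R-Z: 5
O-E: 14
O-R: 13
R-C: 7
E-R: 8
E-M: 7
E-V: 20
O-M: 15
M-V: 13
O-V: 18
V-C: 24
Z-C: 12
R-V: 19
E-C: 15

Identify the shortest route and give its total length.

Option A: 11 + 12 + 7 + 19 + 20 + 7 + 15 = 91
Option B: 14 + 20 + 19 + 7 + 12 + 4 + 15 = 91
Option C: 18 + 17 + 5 + 9 + 7 + 15 + 6 = 77

Shortest is Option C, total 77 miles.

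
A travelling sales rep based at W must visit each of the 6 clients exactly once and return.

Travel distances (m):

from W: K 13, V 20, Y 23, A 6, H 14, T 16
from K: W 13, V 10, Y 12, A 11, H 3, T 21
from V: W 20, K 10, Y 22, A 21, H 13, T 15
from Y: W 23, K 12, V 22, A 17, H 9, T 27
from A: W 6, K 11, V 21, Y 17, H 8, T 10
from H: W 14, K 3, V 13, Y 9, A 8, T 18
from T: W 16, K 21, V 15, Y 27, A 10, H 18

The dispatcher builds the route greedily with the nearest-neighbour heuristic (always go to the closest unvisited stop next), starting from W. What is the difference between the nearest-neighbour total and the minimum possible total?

Excess over optimum: 16 m.

From W: A=6, K=13, H=14, T=16, V=20, Y=23 → choose A (6).
From A: H=8, T=10, K=11, Y=17, V=21 → choose H (8).
From H: K=3, Y=9, V=13, T=18 → choose K (3).
From K: V=10, Y=12, T=21 → choose V (10).
From V: T=15, Y=22 → choose T (15).
From T: Y=27 → choose Y (27).
NN route W → A → H → K → V → T → Y → W costs 92.
Optimal: W → Y → H → K → V → T → A → W costs 76 (by enumerating all 360 distinct tours).
Excess = 92 − 76 = 16.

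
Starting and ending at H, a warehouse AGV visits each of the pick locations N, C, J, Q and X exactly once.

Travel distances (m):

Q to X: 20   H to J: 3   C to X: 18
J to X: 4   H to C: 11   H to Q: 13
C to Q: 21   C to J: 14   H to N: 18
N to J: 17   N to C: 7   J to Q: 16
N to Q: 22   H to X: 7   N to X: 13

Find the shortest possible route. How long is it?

Shortest round trip = 61 m.

There are 60 distinct closed tours to check (reversals are equivalent).
H-N-C-J-Q-X-H: 18+7+14+16+20+7 = 82
H-N-C-J-X-Q-H: 18+7+14+4+20+13 = 76
H-N-C-Q-J-X-H: 18+7+21+16+4+7 = 73
H-N-C-Q-X-J-H: 18+7+21+20+4+3 = 73
H-N-C-X-J-Q-H: 18+7+18+4+16+13 = 76
H-N-C-X-Q-J-H: 18+7+18+20+16+3 = 82
H-N-J-C-Q-X-H: 18+17+14+21+20+7 = 97
H-N-J-C-X-Q-H: 18+17+14+18+20+13 = 100
H-N-J-Q-C-X-H: 18+17+16+21+18+7 = 97
H-N-J-Q-X-C-H: 18+17+16+20+18+11 = 100
H-N-J-X-C-Q-H: 18+17+4+18+21+13 = 91
H-N-J-X-Q-C-H: 18+17+4+20+21+11 = 91
H-N-Q-C-J-X-H: 18+22+21+14+4+7 = 86
H-N-Q-C-X-J-H: 18+22+21+18+4+3 = 86
… (46 more)
H-J-X-N-C-Q-H: 3+4+13+7+21+13 = 61  ← best
The minimum is 61.
One optimal route: H → J → X → N → C → Q → H (or its reverse).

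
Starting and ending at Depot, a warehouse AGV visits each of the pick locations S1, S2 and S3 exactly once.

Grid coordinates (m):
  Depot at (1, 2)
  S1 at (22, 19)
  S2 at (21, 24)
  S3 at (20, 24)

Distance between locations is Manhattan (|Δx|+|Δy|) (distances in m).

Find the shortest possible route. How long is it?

Depot-S1-S2-S3-Depot: 38+6+1+41 = 86
Depot-S1-S3-S2-Depot: 38+7+1+42 = 88
Depot-S2-S1-S3-Depot: 42+6+7+41 = 96
The minimum is 86.
One optimal route: Depot → S1 → S2 → S3 → Depot (or its reverse).

Shortest round trip = 86 m.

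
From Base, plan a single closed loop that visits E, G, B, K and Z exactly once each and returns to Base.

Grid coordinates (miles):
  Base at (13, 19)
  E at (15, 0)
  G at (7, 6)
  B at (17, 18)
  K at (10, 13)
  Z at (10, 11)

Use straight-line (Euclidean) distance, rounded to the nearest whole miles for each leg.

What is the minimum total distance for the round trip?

Base-E-G-B-K-Z-Base: 19+10+16+9+2+9 = 65
Base-E-G-B-Z-K-Base: 19+10+16+10+2+7 = 64
Base-E-G-K-B-Z-Base: 19+10+8+9+10+9 = 65
Base-E-G-K-Z-B-Base: 19+10+8+2+10+4 = 53
Base-E-G-Z-B-K-Base: 19+10+6+10+9+7 = 61
Base-E-G-Z-K-B-Base: 19+10+6+2+9+4 = 50
Base-E-B-G-K-Z-Base: 19+18+16+8+2+9 = 72
Base-E-B-G-Z-K-Base: 19+18+16+6+2+7 = 68
Base-E-B-K-G-Z-Base: 19+18+9+8+6+9 = 69
Base-E-B-K-Z-G-Base: 19+18+9+2+6+14 = 68
Base-E-B-Z-G-K-Base: 19+18+10+6+8+7 = 68
Base-E-B-Z-K-G-Base: 19+18+10+2+8+14 = 71
Base-E-K-G-B-Z-Base: 19+14+8+16+10+9 = 76
Base-E-K-G-Z-B-Base: 19+14+8+6+10+4 = 61
… (46 more)
Base-B-E-G-Z-K-Base: 4+18+10+6+2+7 = 47  ← best
The minimum is 47.
One optimal route: Base → B → E → G → Z → K → Base (or its reverse).

Minimum total distance: 47 miles.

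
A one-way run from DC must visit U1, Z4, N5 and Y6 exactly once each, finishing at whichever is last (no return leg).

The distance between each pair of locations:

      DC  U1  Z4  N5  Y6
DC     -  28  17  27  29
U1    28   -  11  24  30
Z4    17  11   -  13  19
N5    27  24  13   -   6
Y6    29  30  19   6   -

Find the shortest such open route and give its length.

There are 4! = 24 possible orderings.
DC → U1 → Z4 → N5 → Y6: 28+11+13+6 = 58
DC → U1 → Z4 → Y6 → N5: 28+11+19+6 = 64
DC → U1 → N5 → Z4 → Y6: 28+24+13+19 = 84
DC → U1 → N5 → Y6 → Z4: 28+24+6+19 = 77
DC → U1 → Y6 → Z4 → N5: 28+30+19+13 = 90
DC → U1 → Y6 → N5 → Z4: 28+30+6+13 = 77
DC → Z4 → U1 → N5 → Y6: 17+11+24+6 = 58
DC → Z4 → U1 → Y6 → N5: 17+11+30+6 = 64
DC → Z4 → N5 → U1 → Y6: 17+13+24+30 = 84
DC → Z4 → N5 → Y6 → U1: 17+13+6+30 = 66
DC → Z4 → Y6 → U1 → N5: 17+19+30+24 = 90
DC → Z4 → Y6 → N5 → U1: 17+19+6+24 = 66
DC → N5 → U1 → Z4 → Y6: 27+24+11+19 = 81
DC → N5 → U1 → Y6 → Z4: 27+24+30+19 = 100
… (10 more)
The minimum is 58.
One shortest path: DC → U1 → Z4 → N5 → Y6.

58 — the minimum one-way total.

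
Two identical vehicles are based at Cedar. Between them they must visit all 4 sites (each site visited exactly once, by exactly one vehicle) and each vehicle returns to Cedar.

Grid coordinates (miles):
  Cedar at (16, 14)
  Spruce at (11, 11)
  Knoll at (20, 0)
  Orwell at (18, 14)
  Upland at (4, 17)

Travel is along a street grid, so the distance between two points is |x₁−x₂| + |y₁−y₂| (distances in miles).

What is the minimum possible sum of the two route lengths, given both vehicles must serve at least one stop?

70 miles — the smallest possible combined total.

Check every non-empty split of the stops between the two vehicles; for each half take its own optimal tour:
  {Spruce} + {Knoll, Orwell, Upland}: 16 + 66 = 82
  {Knoll} + {Spruce, Orwell, Upland}: 36 + 40 = 76
  {Spruce, Knoll} + {Orwell, Upland}: 46 + 34 = 80
  {Orwell} + {Spruce, Knoll, Upland}: 4 + 66 = 70
  {Spruce, Orwell} + {Knoll, Upland}: 20 + 66 = 86
  {Knoll, Orwell} + {Spruce, Upland}: 36 + 36 = 72
  … (7 splits in total)
Best: vehicle 1 Cedar → Orwell → Cedar = 4; vehicle 2 Cedar → Knoll → Spruce → Upland → Cedar = 66; combined 70.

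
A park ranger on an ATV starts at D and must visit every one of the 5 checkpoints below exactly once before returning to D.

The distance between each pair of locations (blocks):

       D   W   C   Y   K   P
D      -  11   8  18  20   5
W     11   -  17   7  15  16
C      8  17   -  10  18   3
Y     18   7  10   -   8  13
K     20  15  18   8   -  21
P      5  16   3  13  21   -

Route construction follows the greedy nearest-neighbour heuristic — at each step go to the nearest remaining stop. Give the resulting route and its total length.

D → [P:5 / C:8 / W:11 / Y:18 / K:20] → P (5)
P → [C:3 / Y:13 / W:16 / K:21] → C (3)
C → [Y:10 / W:17 / K:18] → Y (10)
Y → [W:7 / K:8] → W (7)
W → [K:15] → K (15)
Return K→D: 20.
Total = 5 + 3 + 10 + 7 + 15 + 20 = 60.

Total distance 60 blocks via the nearest-neighbour route D → P → C → Y → W → K → D.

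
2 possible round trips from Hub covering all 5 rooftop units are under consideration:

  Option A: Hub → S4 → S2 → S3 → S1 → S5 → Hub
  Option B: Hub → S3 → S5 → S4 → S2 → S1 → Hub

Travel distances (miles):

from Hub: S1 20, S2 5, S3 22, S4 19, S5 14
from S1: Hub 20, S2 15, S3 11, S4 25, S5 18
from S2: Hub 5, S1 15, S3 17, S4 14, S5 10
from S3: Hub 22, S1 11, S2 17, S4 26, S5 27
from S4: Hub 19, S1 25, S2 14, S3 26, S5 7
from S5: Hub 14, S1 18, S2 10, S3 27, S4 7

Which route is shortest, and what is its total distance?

Option A: 19 + 14 + 17 + 11 + 18 + 14 = 93
Option B: 22 + 27 + 7 + 14 + 15 + 20 = 105

Shortest is Option A, total 93 miles.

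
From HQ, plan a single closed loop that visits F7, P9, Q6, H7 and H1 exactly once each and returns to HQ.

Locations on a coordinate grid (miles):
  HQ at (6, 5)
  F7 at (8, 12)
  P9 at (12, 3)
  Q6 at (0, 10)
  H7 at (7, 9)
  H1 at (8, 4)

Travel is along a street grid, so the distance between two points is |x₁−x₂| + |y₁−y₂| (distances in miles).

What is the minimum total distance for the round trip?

There are 60 distinct closed tours to check (reversals are equivalent).
HQ-F7-P9-Q6-H7-H1-HQ: 9+13+19+8+6+3 = 58
HQ-F7-P9-Q6-H1-H7-HQ: 9+13+19+14+6+5 = 66
HQ-F7-P9-H7-Q6-H1-HQ: 9+13+11+8+14+3 = 58
HQ-F7-P9-H7-H1-Q6-HQ: 9+13+11+6+14+11 = 64
HQ-F7-P9-H1-Q6-H7-HQ: 9+13+5+14+8+5 = 54
HQ-F7-P9-H1-H7-Q6-HQ: 9+13+5+6+8+11 = 52
HQ-F7-Q6-P9-H7-H1-HQ: 9+10+19+11+6+3 = 58
HQ-F7-Q6-P9-H1-H7-HQ: 9+10+19+5+6+5 = 54
HQ-F7-Q6-H7-P9-H1-HQ: 9+10+8+11+5+3 = 46
HQ-F7-Q6-H7-H1-P9-HQ: 9+10+8+6+5+8 = 46
HQ-F7-Q6-H1-P9-H7-HQ: 9+10+14+5+11+5 = 54
HQ-F7-Q6-H1-H7-P9-HQ: 9+10+14+6+11+8 = 58
HQ-F7-H7-P9-Q6-H1-HQ: 9+4+11+19+14+3 = 60
HQ-F7-H7-P9-H1-Q6-HQ: 9+4+11+5+14+11 = 54
… (46 more)
HQ-P9-H1-F7-Q6-H7-HQ: 8+5+8+10+8+5 = 44  ← best
The minimum is 44.
One optimal route: HQ → P9 → H1 → F7 → Q6 → H7 → HQ (or its reverse).

Minimum total distance: 44 miles.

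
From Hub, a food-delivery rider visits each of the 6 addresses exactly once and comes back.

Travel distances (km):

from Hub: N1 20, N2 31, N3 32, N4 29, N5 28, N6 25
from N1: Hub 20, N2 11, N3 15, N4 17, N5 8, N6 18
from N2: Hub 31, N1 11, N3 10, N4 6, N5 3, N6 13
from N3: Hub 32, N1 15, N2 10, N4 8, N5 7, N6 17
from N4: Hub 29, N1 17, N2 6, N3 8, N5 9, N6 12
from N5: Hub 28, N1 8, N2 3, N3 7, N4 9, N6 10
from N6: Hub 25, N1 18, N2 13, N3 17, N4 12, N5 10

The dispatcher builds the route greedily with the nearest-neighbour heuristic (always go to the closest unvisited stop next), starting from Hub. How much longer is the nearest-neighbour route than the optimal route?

1 km longer than the optimal tour.

Hub: N1=20, N6=25, N5=28, N4=29, N2=31, N3=32 ⇒ N1
N1: N5=8, N2=11, N3=15, N4=17, N6=18 ⇒ N5
N5: N2=3, N3=7, N4=9, N6=10 ⇒ N2
N2: N4=6, N3=10, N6=13 ⇒ N4
N4: N3=8, N6=12 ⇒ N3
N3: N6=17 ⇒ N6
NN route Hub → N1 → N5 → N2 → N4 → N3 → N6 → Hub costs 87.
Optimal: Hub → N1 → N2 → N5 → N3 → N4 → N6 → Hub costs 86 (by enumerating all 360 distinct tours).
Excess = 87 − 86 = 1.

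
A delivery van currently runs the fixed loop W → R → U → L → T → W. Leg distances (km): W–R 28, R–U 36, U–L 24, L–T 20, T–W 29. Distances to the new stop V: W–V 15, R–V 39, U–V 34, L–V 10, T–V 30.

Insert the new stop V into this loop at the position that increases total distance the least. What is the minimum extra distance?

Minimum extra distance: 16 km, inserting V between T and W.

Insertion cost between consecutive stops i–j is d(i,V) + d(V,j) − d(i,j):
  between W and R: 15 + 39 − 28 = 26
  between R and U: 39 + 34 − 36 = 37
  between U and L: 34 + 10 − 24 = 20
  between L and T: 10 + 30 − 20 = 20
  between T and W: 30 + 15 − 29 = 16
Cheapest insertion is between T and W, adding 16.
New total = 137 + 16 = 153.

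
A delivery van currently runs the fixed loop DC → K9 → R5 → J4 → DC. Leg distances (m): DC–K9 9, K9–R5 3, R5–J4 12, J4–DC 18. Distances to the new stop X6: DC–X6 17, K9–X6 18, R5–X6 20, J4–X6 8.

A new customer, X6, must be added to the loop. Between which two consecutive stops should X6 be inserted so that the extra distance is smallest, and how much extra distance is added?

Insertion cost between consecutive stops i–j is d(i,X6) + d(X6,j) − d(i,j):
  between DC and K9: 17 + 18 − 9 = 26
  between K9 and R5: 18 + 20 − 3 = 35
  between R5 and J4: 20 + 8 − 12 = 16
  between J4 and DC: 8 + 17 − 18 = 7
Cheapest insertion is between J4 and DC, adding 7.
New total = 42 + 7 = 49.

Minimum extra distance: 7 m, inserting X6 between J4 and DC.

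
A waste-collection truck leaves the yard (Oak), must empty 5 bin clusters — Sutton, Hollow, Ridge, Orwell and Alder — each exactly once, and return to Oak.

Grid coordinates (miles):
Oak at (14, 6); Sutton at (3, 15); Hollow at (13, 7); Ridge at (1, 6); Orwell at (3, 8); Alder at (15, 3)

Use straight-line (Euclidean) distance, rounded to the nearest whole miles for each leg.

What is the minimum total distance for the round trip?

41 miles — the shortest possible round trip.

There are 60 distinct closed tours to check (reversals are equivalent).
Oak → Sutton → Hollow → Ridge → Orwell → Alder → Oak: 14+13+12+3+13+3 = 58
Oak → Sutton → Hollow → Ridge → Alder → Orwell → Oak: 14+13+12+14+13+11 = 77
Oak → Sutton → Hollow → Orwell → Ridge → Alder → Oak: 14+13+10+3+14+3 = 57
Oak → Sutton → Hollow → Orwell → Alder → Ridge → Oak: 14+13+10+13+14+13 = 77
Oak → Sutton → Hollow → Alder → Ridge → Orwell → Oak: 14+13+4+14+3+11 = 59
Oak → Sutton → Hollow → Alder → Orwell → Ridge → Oak: 14+13+4+13+3+13 = 60
Oak → Sutton → Ridge → Hollow → Orwell → Alder → Oak: 14+9+12+10+13+3 = 61
Oak → Sutton → Ridge → Hollow → Alder → Orwell → Oak: 14+9+12+4+13+11 = 63
Oak → Sutton → Ridge → Orwell → Hollow → Alder → Oak: 14+9+3+10+4+3 = 43
Oak → Sutton → Ridge → Orwell → Alder → Hollow → Oak: 14+9+3+13+4+1 = 44
Oak → Sutton → Ridge → Alder → Hollow → Orwell → Oak: 14+9+14+4+10+11 = 62
Oak → Sutton → Ridge → Alder → Orwell → Hollow → Oak: 14+9+14+13+10+1 = 61
Oak → Sutton → Orwell → Hollow → Ridge → Alder → Oak: 14+7+10+12+14+3 = 60
Oak → Sutton → Orwell → Hollow → Alder → Ridge → Oak: 14+7+10+4+14+13 = 62
… (46 more)
Oak → Hollow → Sutton → Orwell → Ridge → Alder → Oak: 1+13+7+3+14+3 = 41  ← best
The minimum is 41.
One optimal route: Oak → Hollow → Sutton → Orwell → Ridge → Alder → Oak (or its reverse).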